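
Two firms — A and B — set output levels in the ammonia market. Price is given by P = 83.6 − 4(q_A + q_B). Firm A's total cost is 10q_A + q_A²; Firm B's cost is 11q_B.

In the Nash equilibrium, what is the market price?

37.975

Firm A's profit: π = q_A(83.6 − 4(q_A + q_B)) − 10q_A − q_A².
∂π/∂q_A = 73.6 − 10q_A − 4q_B = 0, so q_A = 7.36 − 0.4q_B.
For B: ∂π/∂q_B = 72.6 − 8q_B − 4q_A = 0 ⇒ q_B = 9.075 − 0.5q_A.
Plugging q_B into A's best response: q_A = 7.36 − 0.4(9.075 − 0.5q_A) ⇒ 0.8q_A = 3.73, so q_A = 4.6625.
Then q_B = 9.075 − 0.5·4.6625 = 1079/160.
Equilibrium price: P = 83.6 − 4·(365/32) = 37.975.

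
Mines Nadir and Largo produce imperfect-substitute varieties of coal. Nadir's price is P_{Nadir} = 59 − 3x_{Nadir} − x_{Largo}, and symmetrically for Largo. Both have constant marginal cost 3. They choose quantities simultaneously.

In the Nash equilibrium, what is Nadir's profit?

Mine Nadir's profit: π = x_{Nadir}(59 − 3x_{Nadir} − x_{Largo}) − 3x_{Nadir}.
∂π/∂x_{Nadir} = 56 − 6x_{Nadir} − x_{Largo} = 0 ⇒ x_{Nadir} = 28/3 − (1/6)x_{Largo}.
Setting x_{Nadir} = x_{Largo} in the reaction function: x_{Nadir} = 28/3 − (1/6)x_{Nadir}, so x_{Nadir} = (28/3) / (7/6) = 8.
P_{Nadir} = 59 − 3·8 − 8 = 27.
Profit = (27 − 3)·8 = 192.

192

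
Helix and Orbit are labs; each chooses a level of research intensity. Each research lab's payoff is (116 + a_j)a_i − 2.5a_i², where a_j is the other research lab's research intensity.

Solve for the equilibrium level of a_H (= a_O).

29

Helix's payoff is (116 + a_O)a_H − 2.5a_H².
∂π/∂a_H = 116 + a_O − 5a_H = 0, so a_H = 23.2 + 0.2a_O.
The game is symmetric, so in equilibrium a_O = a_H: the reaction function gives 0.8a_H = 23.2, hence a_H = 29.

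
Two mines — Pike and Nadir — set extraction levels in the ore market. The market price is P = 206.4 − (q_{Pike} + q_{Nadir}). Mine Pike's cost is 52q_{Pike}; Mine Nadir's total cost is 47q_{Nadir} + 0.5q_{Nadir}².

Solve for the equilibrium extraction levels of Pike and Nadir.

60.76, 32.88

Mine Pike's profit: π = q_{Pike}(206.4 − (q_{Pike} + q_{Nadir})) − 52q_{Pike}.
∂π/∂q_{Pike} = 154.4 − 2q_{Pike} − q_{Nadir} = 0, so q_{Pike} = 77.2 − 0.5q_{Nadir}.
For Nadir: ∂π/∂q_{Nadir} = 159.4 − 3q_{Nadir} − q_{Pike} = 0 ⇒ q_{Nadir} = 797/15 − (1/3)q_{Pike}.
Solving the two reaction functions simultaneously: (1 − (−0.5)(−1/3))q_{Pike} = 77.2 − 0.5·(797/15), so (5/6)q_{Pike} = 1519/30 and q_{Pike} = 60.76.
Then q_{Nadir} = 797/15 − (1/3)·60.76 = 32.88.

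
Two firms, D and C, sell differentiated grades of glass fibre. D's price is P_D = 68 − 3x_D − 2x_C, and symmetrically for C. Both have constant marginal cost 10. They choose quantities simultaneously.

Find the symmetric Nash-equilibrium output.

Firm D's profit: π = x_D(68 − 3x_D − 2x_C) − 10x_D.
∂π/∂x_D = 58 − 6x_D − 2x_C = 0 ⇒ x_D = 29/3 − (1/3)x_C.
By symmetry x_C = x_D; substituting into the reaction function, (4/3)x_D = 29/3 and x_D = 7.25.

7.25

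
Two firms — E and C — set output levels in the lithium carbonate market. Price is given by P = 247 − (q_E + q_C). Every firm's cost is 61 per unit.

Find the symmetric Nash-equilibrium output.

62

Firm E's profit: π = q_E(247 − (q_E + q_C)) − 61q_E.
∂π/∂q_E = 186 − 2q_E − q_C = 0, so q_E = 93 − 0.5q_C.
Setting q_E = q_C in the reaction function: q_E = 93 − 0.5q_E, so q_E = 93 / 1.5 = 62.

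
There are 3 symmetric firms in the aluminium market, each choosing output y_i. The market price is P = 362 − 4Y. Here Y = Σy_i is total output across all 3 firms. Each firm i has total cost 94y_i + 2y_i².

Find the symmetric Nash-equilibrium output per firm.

13.4

A representative firm's profit is π_i = y_i(362 − 4Y) − 94y_i − 2y_i², with Y = y_i + Σ_{j≠i} y_j.
First-order condition: 268 − 12y_i − 4Σ_{j≠i} y_j = 0.
In a symmetric equilibrium every firm chooses the same y, so Σ_{j≠i} y_j = 2y. The condition becomes 268 − 20y = 0, giving y = 268/20 = 13.4.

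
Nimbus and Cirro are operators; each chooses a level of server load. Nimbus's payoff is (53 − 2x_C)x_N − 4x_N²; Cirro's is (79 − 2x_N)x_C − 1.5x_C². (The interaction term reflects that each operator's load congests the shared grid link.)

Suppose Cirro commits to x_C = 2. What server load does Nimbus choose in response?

Expanding Nimbus's payoff: 53x_N − 2x_Cx_N − 4x_N².
∂π/∂x_N = 53 − 2x_C − 8x_N = 0, so x_N = 6.625 − 0.25x_C.
At x_C = 2: x_N = 6.625 − 0.25·2 = 6.125.

6.125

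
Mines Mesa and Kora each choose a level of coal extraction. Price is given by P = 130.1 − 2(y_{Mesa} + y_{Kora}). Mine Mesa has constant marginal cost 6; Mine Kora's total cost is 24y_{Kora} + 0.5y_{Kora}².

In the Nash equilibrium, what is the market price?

Mine Mesa's profit: π = y_{Mesa}(130.1 − 2(y_{Mesa} + y_{Kora})) − 6y_{Mesa}.
∂π/∂y_{Mesa} = 124.1 − 4y_{Mesa} − 2y_{Kora} = 0, so y_{Mesa} = 31.025 − 0.5y_{Kora}.
For Kora: ∂π/∂y_{Kora} = 106.1 − 5y_{Kora} − 2y_{Mesa} = 0 ⇒ y_{Kora} = 21.22 − 0.4y_{Mesa}.
Solving the two reaction functions simultaneously: (1 − (−0.5)(−0.4))y_{Mesa} = 31.025 − 0.5·21.22, so 0.8y_{Mesa} = 20.415 and y_{Mesa} = 4083/160.
Then y_{Kora} = 21.22 − 0.4·(4083/160) = 11.0125.
Equilibrium price: P = 130.1 − 2·(1169/32) = 57.0375.

57.0375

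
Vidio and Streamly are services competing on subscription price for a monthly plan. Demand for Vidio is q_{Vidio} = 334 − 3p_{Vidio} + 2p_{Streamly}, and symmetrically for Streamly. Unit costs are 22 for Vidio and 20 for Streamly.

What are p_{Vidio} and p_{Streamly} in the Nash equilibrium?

99.625, 98.875

Vidio's profit: π = (p_{Vidio} − 22)(334 − 3p_{Vidio} + 2p_{Streamly}).
∂π/∂p_{Vidio} = 400 − 6p_{Vidio} + 2p_{Streamly} = 0 ⇒ p_{Vidio} = 200/3 + (1/3)p_{Streamly}.
Similarly p_{Streamly} = 197/3 + (1/3)p_{Vidio}.
Plugging p_{Streamly} into Vidio's best response: p_{Vidio} = 200/3 + (1/3)(197/3 + (1/3)p_{Vidio}) ⇒ (8/9)p_{Vidio} = 797/9, so p_{Vidio} = 99.625.
Then p_{Streamly} = 197/3 + (1/3)·99.625 = 98.875.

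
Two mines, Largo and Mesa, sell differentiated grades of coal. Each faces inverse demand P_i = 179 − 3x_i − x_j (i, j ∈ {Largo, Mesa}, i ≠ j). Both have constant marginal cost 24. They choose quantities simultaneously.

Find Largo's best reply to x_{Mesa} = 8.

Mine Largo's profit: π = x_{Largo}(179 − 3x_{Largo} − x_{Mesa}) − 24x_{Largo}.
∂π/∂x_{Largo} = 155 − 6x_{Largo} − x_{Mesa} = 0 ⇒ x_{Largo} = 155/6 − (1/6)x_{Mesa}.
At x_{Mesa} = 8: x_{Largo} = 155/6 − (1/6)·8 = 24.5.

24.5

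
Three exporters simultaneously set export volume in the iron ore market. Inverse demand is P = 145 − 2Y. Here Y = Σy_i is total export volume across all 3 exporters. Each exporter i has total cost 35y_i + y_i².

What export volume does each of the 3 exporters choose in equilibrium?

A representative exporter's profit is π_i = y_i(145 − 2Y) − 35y_i − y_i², with Y = y_i + Σ_{j≠i} y_j.
First-order condition: 110 − 6y_i − 2Σ_{j≠i} y_j = 0.
With identical exporters, set every y_j = y: then 110 − 6y − 4y = 0, i.e. y = 110/10 = 11.

11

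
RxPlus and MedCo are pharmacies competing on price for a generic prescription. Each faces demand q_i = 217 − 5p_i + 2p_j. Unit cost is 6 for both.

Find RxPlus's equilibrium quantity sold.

RxPlus's profit: π = (p_{RxPlus} − 6)(217 − 5p_{RxPlus} + 2p_{MedCo}).
∂π/∂p_{RxPlus} = 247 − 10p_{RxPlus} + 2p_{MedCo} = 0 ⇒ p_{RxPlus} = 24.7 + 0.2p_{MedCo}.
By symmetry p_{MedCo} = p_{RxPlus}; substituting into the reaction function, 0.8p_{RxPlus} = 24.7 and p_{RxPlus} = 30.875.
q_{RxPlus} = 217 − 5·30.875 + 2·30.875 = 124.375.

124.375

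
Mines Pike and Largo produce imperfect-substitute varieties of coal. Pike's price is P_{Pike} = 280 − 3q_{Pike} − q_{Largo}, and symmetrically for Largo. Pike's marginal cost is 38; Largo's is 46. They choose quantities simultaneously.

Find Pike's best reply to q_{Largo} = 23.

Mine Pike's profit: π = q_{Pike}(280 − 3q_{Pike} − q_{Largo}) − 38q_{Pike}.
∂π/∂q_{Pike} = 242 − 6q_{Pike} − q_{Largo} = 0 ⇒ q_{Pike} = 121/3 − (1/6)q_{Largo}.
At q_{Largo} = 23: q_{Pike} = 121/3 − (1/6)·23 = 36.5.

36.5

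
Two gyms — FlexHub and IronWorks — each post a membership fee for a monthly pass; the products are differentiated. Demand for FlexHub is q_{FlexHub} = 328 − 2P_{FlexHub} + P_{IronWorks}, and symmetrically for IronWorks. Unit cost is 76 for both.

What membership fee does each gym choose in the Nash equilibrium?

160

FlexHub's profit: π = (P_{FlexHub} − 76)(328 − 2P_{FlexHub} + P_{IronWorks}).
∂π/∂P_{FlexHub} = 480 − 4P_{FlexHub} + P_{IronWorks} = 0 ⇒ P_{FlexHub} = 120 + 0.25P_{IronWorks}.
By symmetry P_{IronWorks} = P_{FlexHub}; substituting into the reaction function, 0.75P_{FlexHub} = 120 and P_{FlexHub} = 160.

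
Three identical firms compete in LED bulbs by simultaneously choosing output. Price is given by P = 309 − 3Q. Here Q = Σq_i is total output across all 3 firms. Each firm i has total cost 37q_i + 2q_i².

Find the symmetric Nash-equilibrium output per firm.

A representative firm's profit is π_i = q_i(309 − 3Q) − 37q_i − 2q_i², with Q = q_i + Σ_{j≠i} q_j.
First-order condition: 272 − 10q_i − 3Σ_{j≠i} q_j = 0.
Imposing symmetry (q_j = q for all j) turns Σ_{j≠i} q_j into 2q, so 272 = 16q and q = 17.

17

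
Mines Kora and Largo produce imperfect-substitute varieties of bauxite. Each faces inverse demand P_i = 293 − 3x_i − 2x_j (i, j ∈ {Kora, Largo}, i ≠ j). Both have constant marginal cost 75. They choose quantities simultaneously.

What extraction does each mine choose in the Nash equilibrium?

27.25

Mine Kora's profit: π = x_{Kora}(293 − 3x_{Kora} − 2x_{Largo}) − 75x_{Kora}.
∂π/∂x_{Kora} = 218 − 6x_{Kora} − 2x_{Largo} = 0 ⇒ x_{Kora} = 109/3 − (1/3)x_{Largo}.
Setting x_{Kora} = x_{Largo} in the reaction function: x_{Kora} = 109/3 − (1/3)x_{Kora}, so x_{Kora} = (109/3) / (4/3) = 27.25.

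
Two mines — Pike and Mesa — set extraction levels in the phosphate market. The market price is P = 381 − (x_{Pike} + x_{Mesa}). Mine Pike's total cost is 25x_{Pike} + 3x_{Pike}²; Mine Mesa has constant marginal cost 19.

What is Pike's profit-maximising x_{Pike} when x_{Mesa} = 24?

41.5

Mine Pike's profit: π = x_{Pike}(381 − (x_{Pike} + x_{Mesa})) − 25x_{Pike} − 3x_{Pike}².
∂π/∂x_{Pike} = 356 − 8x_{Pike} − x_{Mesa} = 0, so x_{Pike} = 44.5 − 0.125x_{Mesa}.
At x_{Mesa} = 24: x_{Pike} = 44.5 − 0.125·24 = 41.5.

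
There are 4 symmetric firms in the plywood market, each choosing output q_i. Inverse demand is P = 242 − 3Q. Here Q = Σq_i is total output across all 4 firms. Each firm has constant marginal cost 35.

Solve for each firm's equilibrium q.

13.8

A representative firm's profit is π_i = q_i(242 − 3Q) − 35q_i, with Q = q_i + Σ_{j≠i} q_j.
First-order condition: 207 − 6q_i − 3Σ_{j≠i} q_j = 0.
Imposing symmetry (q_j = q for all j) turns Σ_{j≠i} q_j into 3q, so 207 = 15q and q = 13.8.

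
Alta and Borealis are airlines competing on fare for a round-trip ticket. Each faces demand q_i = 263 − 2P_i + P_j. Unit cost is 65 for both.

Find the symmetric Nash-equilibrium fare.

Alta's profit: π = (P_{Alta} − 65)(263 − 2P_{Alta} + P_{Borealis}).
∂π/∂P_{Alta} = 393 − 4P_{Alta} + P_{Borealis} = 0 ⇒ P_{Alta} = 98.25 + 0.25P_{Borealis}.
The game is symmetric, so in equilibrium P_{Borealis} = P_{Alta}: the reaction function gives 0.75P_{Alta} = 98.25, hence P_{Alta} = 131.

131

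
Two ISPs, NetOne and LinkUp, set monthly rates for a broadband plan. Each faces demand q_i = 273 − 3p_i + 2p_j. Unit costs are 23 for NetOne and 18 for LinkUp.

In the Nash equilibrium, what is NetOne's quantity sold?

184.6875

NetOne's profit: π = (p_{NetOne} − 23)(273 − 3p_{NetOne} + 2p_{LinkUp}).
∂π/∂p_{NetOne} = 342 − 6p_{NetOne} + 2p_{LinkUp} = 0 ⇒ p_{NetOne} = 57 + (1/3)p_{LinkUp}.
Similarly p_{LinkUp} = 54.5 + (1/3)p_{NetOne}.
Solving the two reaction functions simultaneously: (1 − (1/3)(1/3))p_{NetOne} = 57 + (1/3)·54.5, so (8/9)p_{NetOne} = 451/6 and p_{NetOne} = 84.5625.
Then p_{LinkUp} = 54.5 + (1/3)·84.5625 = 82.6875.
q_{NetOne} = 273 − 3·84.5625 + 2·82.6875 = 184.6875.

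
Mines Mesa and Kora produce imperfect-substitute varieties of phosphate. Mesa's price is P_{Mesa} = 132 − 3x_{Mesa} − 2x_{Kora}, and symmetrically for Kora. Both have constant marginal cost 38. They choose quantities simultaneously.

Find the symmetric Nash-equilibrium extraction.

11.75

Mine Mesa's profit: π = x_{Mesa}(132 − 3x_{Mesa} − 2x_{Kora}) − 38x_{Mesa}.
∂π/∂x_{Mesa} = 94 − 6x_{Mesa} − 2x_{Kora} = 0 ⇒ x_{Mesa} = 47/3 − (1/3)x_{Kora}.
Setting x_{Mesa} = x_{Kora} in the reaction function: x_{Mesa} = 47/3 − (1/3)x_{Mesa}, so x_{Mesa} = (47/3) / (4/3) = 11.75.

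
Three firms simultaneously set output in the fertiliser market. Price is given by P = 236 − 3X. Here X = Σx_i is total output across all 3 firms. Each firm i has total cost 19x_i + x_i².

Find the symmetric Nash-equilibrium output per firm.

A representative firm's profit is π_i = x_i(236 − 3X) − 19x_i − x_i², with X = x_i + Σ_{j≠i} x_j.
First-order condition: 217 − 8x_i − 3Σ_{j≠i} x_j = 0.
Imposing symmetry (x_j = x for all j) turns Σ_{j≠i} x_j into 2x, so 217 = 14x and x = 15.5.

15.5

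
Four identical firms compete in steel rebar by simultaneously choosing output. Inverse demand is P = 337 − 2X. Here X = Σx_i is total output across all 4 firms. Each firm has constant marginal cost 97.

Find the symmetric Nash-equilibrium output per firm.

A representative firm's profit is π_i = x_i(337 − 2X) − 97x_i, with X = x_i + Σ_{j≠i} x_j.
First-order condition: 240 − 4x_i − 2Σ_{j≠i} x_j = 0.
In a symmetric equilibrium every firm chooses the same x, so Σ_{j≠i} x_j = 3x. The condition becomes 240 − 10x = 0, giving x = 240/10 = 24.

24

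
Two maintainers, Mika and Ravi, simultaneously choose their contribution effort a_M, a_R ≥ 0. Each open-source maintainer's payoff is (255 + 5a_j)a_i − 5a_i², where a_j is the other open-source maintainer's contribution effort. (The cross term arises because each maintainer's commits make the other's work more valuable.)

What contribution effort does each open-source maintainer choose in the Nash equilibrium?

Mika's payoff is (255 + 5a_R)a_M − 5a_M².
∂π/∂a_M = 255 + 5a_R − 10a_M = 0, so a_M = 25.5 + 0.5a_R.
The game is symmetric, so in equilibrium a_R = a_M: the reaction function gives 0.5a_M = 25.5, hence a_M = 51.

51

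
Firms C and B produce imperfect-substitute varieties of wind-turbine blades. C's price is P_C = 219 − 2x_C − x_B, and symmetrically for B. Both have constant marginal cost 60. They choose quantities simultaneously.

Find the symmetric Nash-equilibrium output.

31.8

Firm C's profit: π = x_C(219 − 2x_C − x_B) − 60x_C.
∂π/∂x_C = 159 − 4x_C − x_B = 0 ⇒ x_C = 39.75 − 0.25x_B.
By symmetry x_B = x_C; substituting into the reaction function, 1.25x_C = 39.75 and x_C = 31.8.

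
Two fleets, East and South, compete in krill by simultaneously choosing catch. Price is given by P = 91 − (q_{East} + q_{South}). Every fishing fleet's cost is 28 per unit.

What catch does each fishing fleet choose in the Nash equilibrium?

Fishing fleet East's profit: π = q_{East}(91 − (q_{East} + q_{South})) − 28q_{East}.
∂π/∂q_{East} = 63 − 2q_{East} − q_{South} = 0, so q_{East} = 31.5 − 0.5q_{South}.
By symmetry q_{South} = q_{East}; substituting into the reaction function, 1.5q_{East} = 31.5 and q_{East} = 21.

21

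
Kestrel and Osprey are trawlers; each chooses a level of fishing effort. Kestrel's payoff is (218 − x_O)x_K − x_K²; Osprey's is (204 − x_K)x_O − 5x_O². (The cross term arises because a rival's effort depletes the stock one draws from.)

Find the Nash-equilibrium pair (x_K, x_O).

104, 10

Expanding Kestrel's payoff: 218x_K − x_Ox_K − x_K².
∂π/∂x_K = 218 − x_O − 2x_K = 0, so x_K = 109 − 0.5x_O.
Likewise for Osprey: x_O = 20.4 − 0.1x_K.
Solving the two reaction functions simultaneously: (1 − (−0.5)(−0.1))x_K = 109 − 0.5·20.4, so 0.95x_K = 98.8 and x_K = 104.
Then x_O = 20.4 − 0.1·104 = 10.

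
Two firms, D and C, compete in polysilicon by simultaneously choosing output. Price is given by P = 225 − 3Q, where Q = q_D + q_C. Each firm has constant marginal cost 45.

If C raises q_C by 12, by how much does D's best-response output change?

-6

Firm D's profit: π = q_D(225 − 3(q_D + q_C)) − 45q_D.
∂π/∂q_D = 180 − 6q_D − 3q_C = 0, so q_D = 30 − 0.5q_C.
The reaction-function slope is −0.5, so a 12-unit rise in q_C moves q_D by −0.5 × 12 = −6. D's best response falls — the actions are strategic substitutes.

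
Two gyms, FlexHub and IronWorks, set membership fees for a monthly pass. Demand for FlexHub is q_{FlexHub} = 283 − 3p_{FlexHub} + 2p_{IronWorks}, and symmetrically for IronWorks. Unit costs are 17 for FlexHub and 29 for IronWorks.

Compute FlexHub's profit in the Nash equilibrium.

14179.6875

FlexHub's profit: π = (p_{FlexHub} − 17)(283 − 3p_{FlexHub} + 2p_{IronWorks}).
∂π/∂p_{FlexHub} = 334 − 6p_{FlexHub} + 2p_{IronWorks} = 0 ⇒ p_{FlexHub} = 167/3 + (1/3)p_{IronWorks}.
Similarly p_{IronWorks} = 185/3 + (1/3)p_{FlexHub}.
Solving the two reaction functions simultaneously: (1 − (1/3)(1/3))p_{FlexHub} = 167/3 + (1/3)·(185/3), so (8/9)p_{FlexHub} = 686/9 and p_{FlexHub} = 85.75.
Then p_{IronWorks} = 185/3 + (1/3)·85.75 = 90.25.
q_{FlexHub} = 283 − 3·85.75 + 2·90.25 = 206.25.
Profit = (85.75 − 17)·206.25 = 14179.6875.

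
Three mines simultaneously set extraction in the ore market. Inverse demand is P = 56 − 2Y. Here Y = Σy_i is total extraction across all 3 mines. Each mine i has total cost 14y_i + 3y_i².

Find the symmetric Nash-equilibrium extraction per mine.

A representative mine's profit is π_i = y_i(56 − 2Y) − 14y_i − 3y_i², with Y = y_i + Σ_{j≠i} y_j.
First-order condition: 42 − 10y_i − 2Σ_{j≠i} y_j = 0.
Imposing symmetry (y_j = y for all j) turns Σ_{j≠i} y_j into 2y, so 42 = 14y and y = 3.

3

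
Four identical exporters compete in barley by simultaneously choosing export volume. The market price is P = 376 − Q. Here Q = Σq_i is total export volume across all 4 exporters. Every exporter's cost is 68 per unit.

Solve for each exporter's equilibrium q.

A representative exporter's profit is π_i = q_i(376 − Q) − 68q_i, with Q = q_i + Σ_{j≠i} q_j.
First-order condition: 308 − 2q_i − Σ_{j≠i} q_j = 0.
With identical exporters, set every q_j = q: then 308 − 2q − 3q = 0, i.e. q = 308/5 = 61.6.

61.6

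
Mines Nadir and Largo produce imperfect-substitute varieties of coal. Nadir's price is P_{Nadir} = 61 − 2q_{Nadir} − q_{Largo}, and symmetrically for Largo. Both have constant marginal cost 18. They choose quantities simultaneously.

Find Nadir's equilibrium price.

35.2

Mine Nadir's profit: π = q_{Nadir}(61 − 2q_{Nadir} − q_{Largo}) − 18q_{Nadir}.
∂π/∂q_{Nadir} = 43 − 4q_{Nadir} − q_{Largo} = 0 ⇒ q_{Nadir} = 10.75 − 0.25q_{Largo}.
By symmetry q_{Largo} = q_{Nadir}; substituting into the reaction function, 1.25q_{Nadir} = 10.75 and q_{Nadir} = 8.6.
P_{Nadir} = 61 − 2·8.6 − 8.6 = 35.2.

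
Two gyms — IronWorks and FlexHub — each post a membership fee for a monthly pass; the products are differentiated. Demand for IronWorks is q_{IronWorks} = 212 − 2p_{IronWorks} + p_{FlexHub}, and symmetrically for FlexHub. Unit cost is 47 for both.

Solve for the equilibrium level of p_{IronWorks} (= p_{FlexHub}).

102

IronWorks's profit: π = (p_{IronWorks} − 47)(212 − 2p_{IronWorks} + p_{FlexHub}).
∂π/∂p_{IronWorks} = 306 − 4p_{IronWorks} + p_{FlexHub} = 0 ⇒ p_{IronWorks} = 76.5 + 0.25p_{FlexHub}.
By symmetry p_{FlexHub} = p_{IronWorks}; substituting into the reaction function, 0.75p_{IronWorks} = 76.5 and p_{IronWorks} = 102.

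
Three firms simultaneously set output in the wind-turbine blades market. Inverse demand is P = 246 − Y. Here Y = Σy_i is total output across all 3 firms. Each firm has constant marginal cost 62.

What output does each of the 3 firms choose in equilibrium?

A representative firm's profit is π_i = y_i(246 − Y) − 62y_i, with Y = y_i + Σ_{j≠i} y_j.
First-order condition: 184 − 2y_i − Σ_{j≠i} y_j = 0.
In a symmetric equilibrium every firm chooses the same y, so Σ_{j≠i} y_j = 2y. The condition becomes 184 − 4y = 0, giving y = 184/4 = 46.

46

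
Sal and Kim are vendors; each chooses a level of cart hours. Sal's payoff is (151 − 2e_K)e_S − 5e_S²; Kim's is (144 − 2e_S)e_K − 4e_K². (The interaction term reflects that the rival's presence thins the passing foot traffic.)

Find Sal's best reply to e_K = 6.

Expanding Sal's payoff: 151e_S − 2e_Ke_S − 5e_S².
∂π/∂e_S = 151 − 2e_K − 10e_S = 0, so e_S = 15.1 − 0.2e_K.
At e_K = 6: e_S = 15.1 − 0.2·6 = 13.9.

13.9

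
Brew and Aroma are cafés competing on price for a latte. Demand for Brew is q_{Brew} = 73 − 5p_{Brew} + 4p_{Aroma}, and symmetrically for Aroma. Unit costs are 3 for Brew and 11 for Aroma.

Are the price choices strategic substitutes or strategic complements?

Brew's profit: π = (p_{Brew} − 3)(73 − 5p_{Brew} + 4p_{Aroma}).
∂π/∂p_{Brew} = 88 − 10p_{Brew} + 4p_{Aroma} = 0 ⇒ p_{Brew} = 8.8 + 0.4p_{Aroma}.
The best-response slope dp_{Brew}/dp_{Aroma} = 0.4 > 0: the reaction function is upward-sloping, so the choices are strategic complements.

strategic complements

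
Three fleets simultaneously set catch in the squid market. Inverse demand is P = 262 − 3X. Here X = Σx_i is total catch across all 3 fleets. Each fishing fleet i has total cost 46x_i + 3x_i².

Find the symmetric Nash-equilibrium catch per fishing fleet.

A representative fishing fleet's profit is π_i = x_i(262 − 3X) − 46x_i − 3x_i², with X = x_i + Σ_{j≠i} x_j.
First-order condition: 216 − 12x_i − 3Σ_{j≠i} x_j = 0.
In a symmetric equilibrium every fishing fleet chooses the same x, so Σ_{j≠i} x_j = 2x. The condition becomes 216 − 18x = 0, giving x = 216/18 = 12.

12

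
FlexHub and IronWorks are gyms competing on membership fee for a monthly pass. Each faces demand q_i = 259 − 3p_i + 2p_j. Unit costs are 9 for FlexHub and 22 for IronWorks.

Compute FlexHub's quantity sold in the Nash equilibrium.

194.8125

FlexHub's profit: π = (p_{FlexHub} − 9)(259 − 3p_{FlexHub} + 2p_{IronWorks}).
∂π/∂p_{FlexHub} = 286 − 6p_{FlexHub} + 2p_{IronWorks} = 0 ⇒ p_{FlexHub} = 143/3 + (1/3)p_{IronWorks}.
Similarly p_{IronWorks} = 325/6 + (1/3)p_{FlexHub}.
Substituting the second reaction function into the first: p_{FlexHub} = 143/3 + (1/3)(325/6 + (1/3)p_{FlexHub}), which gives (8/9)p_{FlexHub} = 1183/18 ⇒ p_{FlexHub} = 73.9375.
Then p_{IronWorks} = 325/6 + (1/3)·73.9375 = 78.8125.
q_{FlexHub} = 259 − 3·73.9375 + 2·78.8125 = 194.8125.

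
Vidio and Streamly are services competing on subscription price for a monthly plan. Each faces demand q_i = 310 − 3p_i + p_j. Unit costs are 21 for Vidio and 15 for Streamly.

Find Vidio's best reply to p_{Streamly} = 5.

63

Vidio's profit: π = (p_{Vidio} − 21)(310 − 3p_{Vidio} + p_{Streamly}).
∂π/∂p_{Vidio} = 373 − 6p_{Vidio} + p_{Streamly} = 0 ⇒ p_{Vidio} = 373/6 + (1/6)p_{Streamly}.
At p_{Streamly} = 5: p_{Vidio} = 373/6 + (1/6)·5 = 63.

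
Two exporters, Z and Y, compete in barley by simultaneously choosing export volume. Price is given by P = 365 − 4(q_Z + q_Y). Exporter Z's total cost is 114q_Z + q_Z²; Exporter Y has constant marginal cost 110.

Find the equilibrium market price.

Exporter Z's profit: π = q_Z(365 − 4(q_Z + q_Y)) − 114q_Z − q_Z².
∂π/∂q_Z = 251 − 10q_Z − 4q_Y = 0, so q_Z = 25.1 − 0.4q_Y.
For Y: ∂π/∂q_Y = 255 − 8q_Y − 4q_Z = 0 ⇒ q_Y = 31.875 − 0.5q_Z.
Plugging q_Y into Z's best response: q_Z = 25.1 − 0.4(31.875 − 0.5q_Z) ⇒ 0.8q_Z = 12.35, so q_Z = 15.4375.
Then q_Y = 31.875 − 0.5·15.4375 = 773/32.
Equilibrium price: P = 365 − 4·(1267/32) = 206.625.

206.625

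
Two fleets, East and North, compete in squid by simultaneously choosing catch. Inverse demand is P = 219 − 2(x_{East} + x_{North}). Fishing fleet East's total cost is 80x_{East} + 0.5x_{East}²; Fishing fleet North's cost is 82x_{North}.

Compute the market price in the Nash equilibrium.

Fishing fleet East's profit: π = x_{East}(219 − 2(x_{East} + x_{North})) − 80x_{East} − 0.5x_{East}².
∂π/∂x_{East} = 139 − 5x_{East} − 2x_{North} = 0, so x_{East} = 27.8 − 0.4x_{North}.
For North: ∂π/∂x_{North} = 137 − 4x_{North} − 2x_{East} = 0 ⇒ x_{North} = 34.25 − 0.5x_{East}.
Substituting the second reaction function into the first: x_{East} = 27.8 − 0.4(34.25 − 0.5x_{East}), which gives 0.8x_{East} = 14.1 ⇒ x_{East} = 17.625.
Then x_{North} = 34.25 − 0.5·17.625 = 25.4375.
Equilibrium price: P = 219 − 2·43.0625 = 132.875.

132.875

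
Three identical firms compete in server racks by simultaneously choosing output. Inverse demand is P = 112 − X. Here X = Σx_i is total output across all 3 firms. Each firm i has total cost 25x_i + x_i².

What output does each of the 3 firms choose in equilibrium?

A representative firm's profit is π_i = x_i(112 − X) − 25x_i − x_i², with X = x_i + Σ_{j≠i} x_j.
First-order condition: 87 − 4x_i − Σ_{j≠i} x_j = 0.
Imposing symmetry (x_j = x for all j) turns Σ_{j≠i} x_j into 2x, so 87 = 6x and x = 14.5.

14.5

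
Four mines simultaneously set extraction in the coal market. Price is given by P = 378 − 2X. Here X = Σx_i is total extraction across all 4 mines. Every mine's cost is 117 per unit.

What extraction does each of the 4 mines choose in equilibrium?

26.1

A representative mine's profit is π_i = x_i(378 − 2X) − 117x_i, with X = x_i + Σ_{j≠i} x_j.
First-order condition: 261 − 4x_i − 2Σ_{j≠i} x_j = 0.
In a symmetric equilibrium every mine chooses the same x, so Σ_{j≠i} x_j = 3x. The condition becomes 261 − 10x = 0, giving x = 261/10 = 26.1.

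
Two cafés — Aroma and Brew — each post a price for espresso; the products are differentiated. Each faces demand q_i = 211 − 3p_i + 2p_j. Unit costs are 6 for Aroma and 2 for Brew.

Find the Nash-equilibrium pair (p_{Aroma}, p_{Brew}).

56.5, 55

Aroma's profit: π = (p_{Aroma} − 6)(211 − 3p_{Aroma} + 2p_{Brew}).
∂π/∂p_{Aroma} = 229 − 6p_{Aroma} + 2p_{Brew} = 0 ⇒ p_{Aroma} = 229/6 + (1/3)p_{Brew}.
Similarly p_{Brew} = 217/6 + (1/3)p_{Aroma}.
Solving the two reaction functions simultaneously: (1 − (1/3)(1/3))p_{Aroma} = 229/6 + (1/3)·(217/6), so (8/9)p_{Aroma} = 452/9 and p_{Aroma} = 56.5.
Then p_{Brew} = 217/6 + (1/3)·56.5 = 55.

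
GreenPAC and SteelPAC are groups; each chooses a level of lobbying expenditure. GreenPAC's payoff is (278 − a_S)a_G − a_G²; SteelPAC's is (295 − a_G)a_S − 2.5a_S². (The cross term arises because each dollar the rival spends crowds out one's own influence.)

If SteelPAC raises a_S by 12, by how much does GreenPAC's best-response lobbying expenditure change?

-6

Expanding GreenPAC's payoff: 278a_G − a_Sa_G − a_G².
∂π/∂a_G = 278 − a_S − 2a_G = 0, so a_G = 139 − 0.5a_S.
The reaction-function slope is −0.5, so a 12-unit rise in a_S moves a_G by −0.5 × 12 = −6. GreenPAC's best response falls — the actions are strategic substitutes.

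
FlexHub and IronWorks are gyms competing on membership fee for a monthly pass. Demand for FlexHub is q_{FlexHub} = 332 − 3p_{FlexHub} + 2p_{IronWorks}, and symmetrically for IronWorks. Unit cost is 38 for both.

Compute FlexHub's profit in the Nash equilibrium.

FlexHub's profit: π = (p_{FlexHub} − 38)(332 − 3p_{FlexHub} + 2p_{IronWorks}).
∂π/∂p_{FlexHub} = 446 − 6p_{FlexHub} + 2p_{IronWorks} = 0 ⇒ p_{FlexHub} = 223/3 + (1/3)p_{IronWorks}.
The game is symmetric, so in equilibrium p_{IronWorks} = p_{FlexHub}: the reaction function gives (2/3)p_{FlexHub} = 223/3, hence p_{FlexHub} = 111.5.
q_{FlexHub} = 332 − 3·111.5 + 2·111.5 = 220.5.
Profit = (111.5 − 38)·220.5 = 16206.75.

16206.75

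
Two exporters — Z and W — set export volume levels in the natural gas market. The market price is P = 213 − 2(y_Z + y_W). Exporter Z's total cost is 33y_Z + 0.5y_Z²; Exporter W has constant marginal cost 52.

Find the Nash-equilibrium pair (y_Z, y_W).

Exporter Z's profit: π = y_Z(213 − 2(y_Z + y_W)) − 33y_Z − 0.5y_Z².
∂π/∂y_Z = 180 − 5y_Z − 2y_W = 0, so y_Z = 36 − 0.4y_W.
For W: ∂π/∂y_W = 161 − 4y_W − 2y_Z = 0 ⇒ y_W = 40.25 − 0.5y_Z.
Plugging y_W into Z's best response: y_Z = 36 − 0.4(40.25 − 0.5y_Z) ⇒ 0.8y_Z = 19.9, so y_Z = 24.875.
Then y_W = 40.25 − 0.5·24.875 = 27.8125.

24.875, 27.8125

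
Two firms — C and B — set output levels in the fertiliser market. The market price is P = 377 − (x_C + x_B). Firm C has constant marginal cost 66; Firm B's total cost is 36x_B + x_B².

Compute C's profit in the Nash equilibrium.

Firm C's profit: π = x_C(377 − (x_C + x_B)) − 66x_C.
∂π/∂x_C = 311 − 2x_C − x_B = 0, so x_C = 155.5 − 0.5x_B.
For B: ∂π/∂x_B = 341 − 4x_B − x_C = 0 ⇒ x_B = 85.25 − 0.25x_C.
Solving the two reaction functions simultaneously: (1 − (−0.5)(−0.25))x_C = 155.5 − 0.5·85.25, so 0.875x_C = 112.875 and x_C = 129.
Then x_B = 85.25 − 0.25·129 = 53.
Price P = 377 − 182 = 195.
C's profit: (195 − 66)·129 = 16641.

16641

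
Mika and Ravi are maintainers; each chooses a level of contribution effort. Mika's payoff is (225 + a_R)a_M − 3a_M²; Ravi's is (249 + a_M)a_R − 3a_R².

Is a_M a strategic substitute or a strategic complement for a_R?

strategic complements

Expanding Mika's payoff: 225a_M + a_Ra_M − 3a_M².
∂π/∂a_M = 225 + a_R − 6a_M = 0, so a_M = 37.5 + (1/6)a_R.
The best-response slope da_M/da_R = 1/6 > 0: the reaction function is upward-sloping, so the choices are strategic complements.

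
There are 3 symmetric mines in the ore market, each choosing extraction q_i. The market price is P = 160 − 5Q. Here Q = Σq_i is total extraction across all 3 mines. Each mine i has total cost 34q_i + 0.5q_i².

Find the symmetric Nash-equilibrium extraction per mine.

A representative mine's profit is π_i = q_i(160 − 5Q) − 34q_i − 0.5q_i², with Q = q_i + Σ_{j≠i} q_j.
First-order condition: 126 − 11q_i − 5Σ_{j≠i} q_j = 0.
In a symmetric equilibrium every mine chooses the same q, so Σ_{j≠i} q_j = 2q. The condition becomes 126 − 21q = 0, giving q = 126/21 = 6.

6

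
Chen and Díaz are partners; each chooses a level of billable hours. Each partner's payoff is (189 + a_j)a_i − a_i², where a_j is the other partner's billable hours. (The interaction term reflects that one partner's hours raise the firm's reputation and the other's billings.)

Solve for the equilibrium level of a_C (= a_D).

189

Chen's payoff is (189 + a_D)a_C − a_C².
∂π/∂a_C = 189 + a_D − 2a_C = 0, so a_C = 94.5 + 0.5a_D.
Setting a_C = a_D in the reaction function: a_C = 94.5 + 0.5a_C, so a_C = 94.5 / 0.5 = 189.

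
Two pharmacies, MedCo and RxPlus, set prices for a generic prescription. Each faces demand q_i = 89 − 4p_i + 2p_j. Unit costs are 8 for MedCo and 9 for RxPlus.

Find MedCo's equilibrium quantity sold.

MedCo's profit: π = (p_{MedCo} − 8)(89 − 4p_{MedCo} + 2p_{RxPlus}).
∂π/∂p_{MedCo} = 121 − 8p_{MedCo} + 2p_{RxPlus} = 0 ⇒ p_{MedCo} = 15.125 + 0.25p_{RxPlus}.
Similarly p_{RxPlus} = 15.625 + 0.25p_{MedCo}.
Plugging p_{RxPlus} into MedCo's best response: p_{MedCo} = 15.125 + 0.25(15.625 + 0.25p_{MedCo}) ⇒ 0.9375p_{MedCo} = 609/32, so p_{MedCo} = 20.3.
Then p_{RxPlus} = 15.625 + 0.25·20.3 = 20.7.
q_{MedCo} = 89 − 4·20.3 + 2·20.7 = 49.2.

49.2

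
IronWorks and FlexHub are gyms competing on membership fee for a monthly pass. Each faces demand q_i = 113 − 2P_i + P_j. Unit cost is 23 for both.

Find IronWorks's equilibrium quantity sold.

IronWorks's profit: π = (P_{IronWorks} − 23)(113 − 2P_{IronWorks} + P_{FlexHub}).
∂π/∂P_{IronWorks} = 159 − 4P_{IronWorks} + P_{FlexHub} = 0 ⇒ P_{IronWorks} = 39.75 + 0.25P_{FlexHub}.
By symmetry P_{FlexHub} = P_{IronWorks}; substituting into the reaction function, 0.75P_{IronWorks} = 39.75 and P_{IronWorks} = 53.
q_{IronWorks} = 113 − 2·53 + 53 = 60.

60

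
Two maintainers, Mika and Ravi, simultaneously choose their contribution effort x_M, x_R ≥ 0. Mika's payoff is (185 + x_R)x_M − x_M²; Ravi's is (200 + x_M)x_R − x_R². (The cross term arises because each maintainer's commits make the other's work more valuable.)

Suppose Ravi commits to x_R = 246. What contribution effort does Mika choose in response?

215.5

Expanding Mika's payoff: 185x_M + x_Rx_M − x_M².
∂π/∂x_M = 185 + x_R − 2x_M = 0, so x_M = 92.5 + 0.5x_R.
At x_R = 246: x_M = 92.5 + 0.5·246 = 215.5.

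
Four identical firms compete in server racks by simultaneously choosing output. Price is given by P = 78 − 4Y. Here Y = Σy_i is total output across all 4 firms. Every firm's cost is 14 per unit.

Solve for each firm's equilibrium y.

3.2

A representative firm's profit is π_i = y_i(78 − 4Y) − 14y_i, with Y = y_i + Σ_{j≠i} y_j.
First-order condition: 64 − 8y_i − 4Σ_{j≠i} y_j = 0.
In a symmetric equilibrium every firm chooses the same y, so Σ_{j≠i} y_j = 3y. The condition becomes 64 − 20y = 0, giving y = 64/20 = 3.2.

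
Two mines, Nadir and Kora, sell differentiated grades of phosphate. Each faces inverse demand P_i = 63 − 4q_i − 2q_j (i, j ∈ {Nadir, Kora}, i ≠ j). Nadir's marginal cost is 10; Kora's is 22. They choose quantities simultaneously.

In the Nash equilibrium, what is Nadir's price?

32.8

Mine Nadir's profit: π = q_{Nadir}(63 − 4q_{Nadir} − 2q_{Kora}) − 10q_{Nadir}.
∂π/∂q_{Nadir} = 53 − 8q_{Nadir} − 2q_{Kora} = 0 ⇒ q_{Nadir} = 6.625 − 0.25q_{Kora}.
Similarly q_{Kora} = 5.125 − 0.25q_{Nadir}.
Solving the two reaction functions simultaneously: (1 − (−0.25)(−0.25))q_{Nadir} = 6.625 − 0.25·5.125, so 0.9375q_{Nadir} = 171/32 and q_{Nadir} = 5.7.
Then q_{Kora} = 5.125 − 0.25·5.7 = 3.7.
P_{Nadir} = 63 − 4·5.7 − 2·3.7 = 32.8.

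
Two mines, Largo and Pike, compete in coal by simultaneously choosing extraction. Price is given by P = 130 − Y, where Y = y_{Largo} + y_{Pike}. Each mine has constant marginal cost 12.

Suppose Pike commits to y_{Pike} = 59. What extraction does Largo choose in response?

Mine Largo's profit: π = y_{Largo}(130 − (y_{Largo} + y_{Pike})) − 12y_{Largo}.
∂π/∂y_{Largo} = 118 − 2y_{Largo} − y_{Pike} = 0, so y_{Largo} = 59 − 0.5y_{Pike}.
At y_{Pike} = 59: y_{Largo} = 59 − 0.5·59 = 29.5.

29.5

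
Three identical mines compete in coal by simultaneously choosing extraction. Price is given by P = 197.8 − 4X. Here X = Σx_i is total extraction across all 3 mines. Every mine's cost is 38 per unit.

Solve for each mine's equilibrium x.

9.9875

A representative mine's profit is π_i = x_i(197.8 − 4X) − 38x_i, with X = x_i + Σ_{j≠i} x_j.
First-order condition: 159.8 − 8x_i − 4Σ_{j≠i} x_j = 0.
With identical mines, set every x_j = x: then 159.8 − 8x − 8x = 0, i.e. x = 159.8/16 = 9.9875.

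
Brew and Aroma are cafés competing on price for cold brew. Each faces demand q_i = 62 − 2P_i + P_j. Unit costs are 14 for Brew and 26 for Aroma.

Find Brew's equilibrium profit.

619.52

Brew's profit: π = (P_{Brew} − 14)(62 − 2P_{Brew} + P_{Aroma}).
∂π/∂P_{Brew} = 90 − 4P_{Brew} + P_{Aroma} = 0 ⇒ P_{Brew} = 22.5 + 0.25P_{Aroma}.
Similarly P_{Aroma} = 28.5 + 0.25P_{Brew}.
Solving the two reaction functions simultaneously: (1 − (0.25)(0.25))P_{Brew} = 22.5 + 0.25·28.5, so 0.9375P_{Brew} = 29.625 and P_{Brew} = 31.6.
Then P_{Aroma} = 28.5 + 0.25·31.6 = 36.4.
q_{Brew} = 62 − 2·31.6 + 36.4 = 35.2.
Profit = (31.6 − 14)·35.2 = 619.52.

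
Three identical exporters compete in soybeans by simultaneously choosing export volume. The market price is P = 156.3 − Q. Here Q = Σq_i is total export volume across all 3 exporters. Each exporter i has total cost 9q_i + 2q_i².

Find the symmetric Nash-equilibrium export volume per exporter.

18.4125

A representative exporter's profit is π_i = q_i(156.3 − Q) − 9q_i − 2q_i², with Q = q_i + Σ_{j≠i} q_j.
First-order condition: 147.3 − 6q_i − Σ_{j≠i} q_j = 0.
In a symmetric equilibrium every exporter chooses the same q, so Σ_{j≠i} q_j = 2q. The condition becomes 147.3 − 8q = 0, giving q = 147.3/8 = 18.4125.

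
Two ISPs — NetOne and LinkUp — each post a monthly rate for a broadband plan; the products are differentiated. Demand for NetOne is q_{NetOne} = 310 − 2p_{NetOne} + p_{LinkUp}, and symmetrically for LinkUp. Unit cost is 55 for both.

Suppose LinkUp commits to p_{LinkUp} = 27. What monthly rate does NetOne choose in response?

111.75

NetOne's profit: π = (p_{NetOne} − 55)(310 − 2p_{NetOne} + p_{LinkUp}).
∂π/∂p_{NetOne} = 420 − 4p_{NetOne} + p_{LinkUp} = 0 ⇒ p_{NetOne} = 105 + 0.25p_{LinkUp}.
At p_{LinkUp} = 27: p_{NetOne} = 105 + 0.25·27 = 111.75.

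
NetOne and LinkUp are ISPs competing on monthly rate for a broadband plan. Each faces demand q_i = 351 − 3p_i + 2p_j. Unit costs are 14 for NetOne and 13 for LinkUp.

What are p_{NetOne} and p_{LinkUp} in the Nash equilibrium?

98.0625, 97.6875

NetOne's profit: π = (p_{NetOne} − 14)(351 − 3p_{NetOne} + 2p_{LinkUp}).
∂π/∂p_{NetOne} = 393 − 6p_{NetOne} + 2p_{LinkUp} = 0 ⇒ p_{NetOne} = 65.5 + (1/3)p_{LinkUp}.
Similarly p_{LinkUp} = 65 + (1/3)p_{NetOne}.
Solving the two reaction functions simultaneously: (1 − (1/3)(1/3))p_{NetOne} = 65.5 + (1/3)·65, so (8/9)p_{NetOne} = 523/6 and p_{NetOne} = 98.0625.
Then p_{LinkUp} = 65 + (1/3)·98.0625 = 97.6875.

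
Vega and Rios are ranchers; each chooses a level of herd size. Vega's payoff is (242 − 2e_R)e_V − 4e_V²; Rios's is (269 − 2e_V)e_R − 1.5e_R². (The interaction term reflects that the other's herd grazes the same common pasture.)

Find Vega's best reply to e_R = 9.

28

Expanding Vega's payoff: 242e_V − 2e_Re_V − 4e_V².
∂π/∂e_V = 242 − 2e_R − 8e_V = 0, so e_V = 30.25 − 0.25e_R.
At e_R = 9: e_V = 30.25 − 0.25·9 = 28.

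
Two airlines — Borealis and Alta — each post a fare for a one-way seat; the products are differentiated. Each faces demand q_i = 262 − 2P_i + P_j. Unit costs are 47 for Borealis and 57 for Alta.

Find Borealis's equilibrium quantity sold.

146

Borealis's profit: π = (P_{Borealis} − 47)(262 − 2P_{Borealis} + P_{Alta}).
∂π/∂P_{Borealis} = 356 − 4P_{Borealis} + P_{Alta} = 0 ⇒ P_{Borealis} = 89 + 0.25P_{Alta}.
Similarly P_{Alta} = 94 + 0.25P_{Borealis}.
Solving the two reaction functions simultaneously: (1 − (0.25)(0.25))P_{Borealis} = 89 + 0.25·94, so 0.9375P_{Borealis} = 112.5 and P_{Borealis} = 120.
Then P_{Alta} = 94 + 0.25·120 = 124.
q_{Borealis} = 262 − 2·120 + 124 = 146.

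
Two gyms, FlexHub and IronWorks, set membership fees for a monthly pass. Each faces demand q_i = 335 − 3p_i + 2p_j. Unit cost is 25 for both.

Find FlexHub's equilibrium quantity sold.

FlexHub's profit: π = (p_{FlexHub} − 25)(335 − 3p_{FlexHub} + 2p_{IronWorks}).
∂π/∂p_{FlexHub} = 410 − 6p_{FlexHub} + 2p_{IronWorks} = 0 ⇒ p_{FlexHub} = 205/3 + (1/3)p_{IronWorks}.
By symmetry p_{IronWorks} = p_{FlexHub}; substituting into the reaction function, (2/3)p_{FlexHub} = 205/3 and p_{FlexHub} = 102.5.
q_{FlexHub} = 335 − 3·102.5 + 2·102.5 = 232.5.

232.5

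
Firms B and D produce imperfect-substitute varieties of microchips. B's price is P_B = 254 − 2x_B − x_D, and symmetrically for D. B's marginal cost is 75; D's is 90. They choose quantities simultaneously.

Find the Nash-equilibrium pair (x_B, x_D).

36.8, 31.8

Firm B's profit: π = x_B(254 − 2x_B − x_D) − 75x_B.
∂π/∂x_B = 179 − 4x_B − x_D = 0 ⇒ x_B = 44.75 − 0.25x_D.
Similarly x_D = 41 − 0.25x_B.
Substituting the second reaction function into the first: x_B = 44.75 − 0.25(41 − 0.25x_B), which gives 0.9375x_B = 34.5 ⇒ x_B = 36.8.
Then x_D = 41 − 0.25·36.8 = 31.8.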